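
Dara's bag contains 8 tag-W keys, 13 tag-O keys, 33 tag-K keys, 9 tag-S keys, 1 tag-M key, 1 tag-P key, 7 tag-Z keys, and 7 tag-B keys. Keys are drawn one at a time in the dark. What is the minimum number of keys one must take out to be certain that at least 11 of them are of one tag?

Put each drawn key into a box by tag. The largest draw with every box below 11 takes min(count, 10) from each tag; tags with fewer than 10 contribute all they have.
Σ min(cᵢ, 10) = 8 + 10 + 10 + 9 + 1 + 1 + 7 + 7 = 53.
Draw number 53 + 1 = 54 must push one box to 11.

54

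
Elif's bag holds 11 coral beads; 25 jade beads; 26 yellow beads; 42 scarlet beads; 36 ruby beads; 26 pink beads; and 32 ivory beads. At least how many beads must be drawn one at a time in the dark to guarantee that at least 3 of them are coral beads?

190

In the worst case for collecting coral beads, every non-coral bead comes out first.
There are 25 + 26 + 42 + 36 + 26 + 32 = 187 non-coral beads altogether.
After those, each further bead must be coral, so 187 + 3 = 190 draws guarantee 3 coral beads.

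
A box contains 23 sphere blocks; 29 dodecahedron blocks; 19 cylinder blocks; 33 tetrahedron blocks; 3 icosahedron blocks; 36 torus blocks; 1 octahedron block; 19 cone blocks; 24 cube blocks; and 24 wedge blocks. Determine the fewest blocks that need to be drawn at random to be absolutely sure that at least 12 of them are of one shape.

An adversary could hand out at most 11 blocks per shape (icosahedron, octahedron run out sooner): 11 + 11 + 11 + 11 + 3 + 11 + 1 + 11 + 11 + 11 = 92 blocks and still no shape has 12.
One more block lands in a shape already at 11, so 93 draws are enough and 92 are not.

93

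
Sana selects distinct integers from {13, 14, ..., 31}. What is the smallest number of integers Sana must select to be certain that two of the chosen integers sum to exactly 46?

Group the elements by complementary pair {x, 46−x}: {15,31}, {16,30}, {17,29}, …, giving 8 two-element pairs, the single value 23 (it cannot pair with itself since the integers are distinct), and 2 integers whose partner 46−x falls outside [13,31].
Treating each of those 11 groups as a pigeonhole, one can pick one integer per group — 11 integers — with no two summing to 46.
The 12th integer lands in an occupied pair, forcing a sum of 46.

12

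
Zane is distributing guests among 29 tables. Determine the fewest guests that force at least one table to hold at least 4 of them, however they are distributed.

With 87 guests one could put exactly 3 in each of the 29 tables, and no table would reach 4.
By the pigeonhole principle, one more guest must land in a table that already has 3, giving it 4.
So 29 × 3 + 1 = 88 guests are required.

88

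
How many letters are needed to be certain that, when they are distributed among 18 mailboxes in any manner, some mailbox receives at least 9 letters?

145

With 144 letters one could put exactly 8 in each of the 18 mailboxes, and no mailbox would reach 9.
Pigeonhole: one more letter must land in a mailbox that already has 8, giving it 9.
So 18 × 8 + 1 = 145 letters are required.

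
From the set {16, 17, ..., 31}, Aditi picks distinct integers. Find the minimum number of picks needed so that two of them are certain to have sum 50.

11

Two chosen integers sum to 50 exactly when both halves of some pair {x, 50−x} with 19 ≤ x ≤ 50−x ≤ 31 are chosen — 6 such pairs.
The remaining 4 elements (those with no distinct partner in range) can never complete a 50-sum, so the worst case takes all of them and one from each pair: 4 + 6 = 10.
The 11th integer has to be the second member of some pair, so 10 + 1 = 11.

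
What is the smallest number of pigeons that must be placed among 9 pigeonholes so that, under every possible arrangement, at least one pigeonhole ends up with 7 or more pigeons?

With 54 pigeons one could put exactly 6 in each of the 9 pigeonholes, and no pigeonhole would reach 7.
By the pigeonhole principle, one more pigeon must land in a pigeonhole that already has 6, giving it 7.
So 9 × 6 + 1 = 55 pigeons are required.

55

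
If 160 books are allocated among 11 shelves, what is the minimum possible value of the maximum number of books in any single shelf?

The 11 shelves are the holes and the 160 books are the pigeons.
If every shelf held at most 14 books, the total would be at most 11 × 14 = 154, which is less than 160.
So some shelf holds at least ⌈160/11⌉ = 15 books.

15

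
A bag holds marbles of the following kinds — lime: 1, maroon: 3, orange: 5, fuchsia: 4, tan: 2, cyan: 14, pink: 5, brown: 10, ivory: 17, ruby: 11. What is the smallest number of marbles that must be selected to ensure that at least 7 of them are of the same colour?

By pigeonhole, put each drawn marble into a box by colour. The largest draw with every box below 7 takes min(count, 6) from each colour; colours with fewer than 6 contribute all they have.
Σ min(cᵢ, 6) = 1 + 3 + 5 + 4 + 2 + 6 + 5 + 6 + 6 + 6 = 44.
Draw number 44 + 1 = 45 must push one box to 7.

45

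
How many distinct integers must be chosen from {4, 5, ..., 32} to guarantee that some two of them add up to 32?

Two chosen integers sum to 32 exactly when both halves of some pair {x, 32−x} with 4 ≤ x ≤ 32−x ≤ 28 are chosen — 12 such pairs.
The remaining 5 elements (those with no distinct partner in range) can never complete a 32-sum, so the worst case takes all of them and one from each pair: 5 + 12 = 17.
The 18th integer has to be the second member of some pair, so 17 + 1 = 18.

18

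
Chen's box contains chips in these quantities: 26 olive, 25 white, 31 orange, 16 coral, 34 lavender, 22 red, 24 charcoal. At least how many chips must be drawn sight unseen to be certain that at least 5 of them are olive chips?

In the worst case for collecting olive chips, every non-olive chip comes out first.
There are 25 + 31 + 16 + 34 + 22 + 24 = 152 non-olive chips altogether.
After those, each further chip must be olive, so 152 + 5 = 157 draws guarantee 5 olive chips.

157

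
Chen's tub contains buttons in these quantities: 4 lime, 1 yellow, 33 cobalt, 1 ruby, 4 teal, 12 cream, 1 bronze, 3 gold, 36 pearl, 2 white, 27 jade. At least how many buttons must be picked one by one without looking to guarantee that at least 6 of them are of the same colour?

An adversary could hand out at most 5 buttons per colour (7 colours run out sooner): 4 + 1 + 5 + 1 + 4 + 5 + 1 + 3 + 5 + 2 + 5 = 36 buttons and still no colour has 6.
By the pigeonhole principle, one more button lands in a colour already at 5, so 37 draws are enough and 36 are not.

37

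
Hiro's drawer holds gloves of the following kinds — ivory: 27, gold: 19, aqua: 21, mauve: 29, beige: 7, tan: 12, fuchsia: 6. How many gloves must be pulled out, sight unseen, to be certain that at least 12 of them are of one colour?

By pigeonhole, put each drawn glove into a box by colour. The largest draw with every box below 12 takes min(count, 11) from each colour; colours with fewer than 11 contribute all they have.
Σ min(cᵢ, 11) = 11 + 11 + 11 + 11 + 7 + 11 + 6 = 68.
Draw number 68 + 1 = 69 must push one box to 12.

69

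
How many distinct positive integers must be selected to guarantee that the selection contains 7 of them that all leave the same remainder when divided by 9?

55

By pigeonhole, the 9 residue classes mod 9 are the pigeonholes.
With 54 integers one could put 6 in each residue class and have no class reach 7.
The 55th integer pushes some class to 7, so 9·6 + 1 = 55.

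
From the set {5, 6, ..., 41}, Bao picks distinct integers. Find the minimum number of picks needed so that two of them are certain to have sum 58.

Group the elements by complementary pair {x, 58−x}: {17,41}, {18,40}, {19,39}, …, giving 12 two-element pairs, the single value 29 (it cannot pair with itself since the integers are distinct), and 12 integers whose partner 58−x falls outside [5,41].
Pigeonhole: treating each of those 25 groups as a pigeonhole, one can pick one integer per group — 25 integers — with no two summing to 58.
The 26th integer lands in an occupied pair, forcing a sum of 58.

26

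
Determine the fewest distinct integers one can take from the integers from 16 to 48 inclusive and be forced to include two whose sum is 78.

A set avoiding the sum 78 can contain at most one of each pair {x, 78−x}, plus the 15 elements whose complement lies outside the range or equal to its own complement.
The integers 16, …, 39 (24 of them) are such a set: any two sum to at least 16+17 = 33 and at most 38+39 = 77 < 78.
Any 25th integer completes one of the 9 pairs, so 25 choices force a sum of 78.

25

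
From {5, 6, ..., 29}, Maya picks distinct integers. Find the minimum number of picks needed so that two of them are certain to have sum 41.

Two chosen integers sum to 41 exactly when both halves of some pair {x, 41−x} with 12 ≤ x ≤ 41−x ≤ 29 are chosen — 9 such pairs.
The remaining 7 elements (those with no distinct partner in range) can never complete a 41-sum, so the worst case takes all of them and one from each pair: 7 + 9 = 16.
The 17th integer has to be the second member of some pair, so 16 + 1 = 17.

17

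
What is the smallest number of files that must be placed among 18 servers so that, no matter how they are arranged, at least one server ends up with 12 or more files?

199

With 198 files one could put exactly 11 in each of the 18 servers, and no server would reach 12.
One more file must land in a server that already has 11, giving it 12.
So 18 × 11 + 1 = 199 files are required.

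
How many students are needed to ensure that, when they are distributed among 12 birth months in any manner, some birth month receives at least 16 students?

With 180 students one could put exactly 15 in each of the 12 birth months, and no birth month would reach 16.
Pigeonhole: one more student must land in a birth month that already has 15, giving it 16.
So 12 × 15 + 1 = 181 students are required.

181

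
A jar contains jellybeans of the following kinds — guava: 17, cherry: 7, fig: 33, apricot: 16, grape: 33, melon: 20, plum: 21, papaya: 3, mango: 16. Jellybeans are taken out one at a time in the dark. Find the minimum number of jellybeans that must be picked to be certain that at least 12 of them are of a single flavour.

An adversary could hand out at most 11 jellybeans per flavour (cherry, papaya run out sooner): 11 + 7 + 11 + 11 + 11 + 11 + 11 + 3 + 11 = 87 jellybeans and still no flavour has 12.
Pigeonhole: one more jellybean lands in a flavour already at 11, so 88 draws are enough and 87 are not.

88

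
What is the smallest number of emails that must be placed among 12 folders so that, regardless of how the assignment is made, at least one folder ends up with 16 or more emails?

With 180 emails one could put exactly 15 in each of the 12 folders, and no folder would reach 16.
One more email must land in a folder that already has 15, giving it 16.
So 12 × 15 + 1 = 181 emails are required.

181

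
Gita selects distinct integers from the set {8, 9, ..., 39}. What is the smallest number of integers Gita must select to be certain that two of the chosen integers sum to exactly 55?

A set avoiding the sum 55 can contain at most one of each pair {x, 55−x}, plus the 8 elements whose complement lies outside the range.
The integers 8, …, 27 (20 of them) are such a set: any two sum to at least 8+9 = 17 and at most 26+27 = 53 < 55.
Any 21st integer completes one of the 12 pairs, so 21 choices force a sum of 55.

21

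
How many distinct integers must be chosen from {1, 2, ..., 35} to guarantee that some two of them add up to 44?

23

Two chosen integers sum to 44 exactly when both halves of some pair {x, 44−x} with 9 ≤ x ≤ 44−x ≤ 35 are chosen — 13 such pairs.
The remaining 9 elements (those with no distinct partner in range) can never complete a 44-sum, so the worst case takes all of them and one from each pair: 9 + 13 = 22.
The 23rd integer has to be the second member of some pair, so 22 + 1 = 23.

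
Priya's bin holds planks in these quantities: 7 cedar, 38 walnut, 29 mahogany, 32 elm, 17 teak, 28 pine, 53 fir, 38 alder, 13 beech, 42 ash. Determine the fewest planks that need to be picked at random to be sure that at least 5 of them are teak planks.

In the worst case for collecting teak planks, every non-teak plank comes out first.
There are 7 + 38 + 29 + 32 + 28 + 53 + 38 + 13 + 42 = 280 non-teak planks altogether.
After those, each further plank must be teak, so 280 + 5 = 285 draws guarantee 5 teak planks.

285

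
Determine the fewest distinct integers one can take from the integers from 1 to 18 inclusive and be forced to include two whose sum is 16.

12

Two chosen integers sum to 16 exactly when both halves of some pair {x, 16−x} with 1 ≤ x ≤ 16−x ≤ 15 are chosen — 7 such pairs.
The remaining 4 elements (those with no distinct partner in range) can never complete a 16-sum, so the worst case takes all of them and one from each pair: 4 + 7 = 11.
Pigeonhole: the 12th integer has to be the second member of some pair, so 11 + 1 = 12.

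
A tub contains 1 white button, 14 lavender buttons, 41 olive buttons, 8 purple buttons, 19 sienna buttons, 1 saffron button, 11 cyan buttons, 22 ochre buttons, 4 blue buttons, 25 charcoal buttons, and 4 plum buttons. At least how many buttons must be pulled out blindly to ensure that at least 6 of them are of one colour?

46

An adversary could hand out at most 5 buttons per colour (4 colours run out sooner): 1 + 5 + 5 + 5 + 5 + 1 + 5 + 5 + 4 + 5 + 4 = 45 buttons and still no colour has 6.
One more button lands in a colour already at 5, so 46 draws are enough and 45 are not.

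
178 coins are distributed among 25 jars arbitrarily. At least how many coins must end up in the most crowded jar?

Pigeonhole: the 25 jars are the holes and the 178 coins are the pigeons.
If every jar held at most 7 coins, the total would be at most 25 × 7 = 175, which is less than 178.
So some jar holds at least ⌈178/25⌉ = 8 coins.

8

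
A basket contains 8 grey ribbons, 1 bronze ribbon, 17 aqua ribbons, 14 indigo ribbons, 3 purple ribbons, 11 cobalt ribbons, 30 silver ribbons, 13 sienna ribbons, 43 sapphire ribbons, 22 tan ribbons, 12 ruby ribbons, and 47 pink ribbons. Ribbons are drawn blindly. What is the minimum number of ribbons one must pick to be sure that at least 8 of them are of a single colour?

The 12 colours are the holes; the ribbons drawn are the pigeons.
To avoid 8 of any one colour, the worst case takes at most 7 of each colour, or every ribbon of a colour that has fewer than 7.
That gives 7 + 1 + 7 + 7 + 3 + 7 + 7 + 7 + 7 + 7 + 7 + 7 = 74 ribbons with no colour reaching 8.
The next ribbon forces some colour to 8, so 74 + 1 = 75.

75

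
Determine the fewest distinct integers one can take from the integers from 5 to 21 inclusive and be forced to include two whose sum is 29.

11

Group the elements by complementary pair {x, 29−x}: {8,21}, {9,20}, {10,19}, …, giving 7 two-element pairs and 3 integers whose partner 29−x falls outside [5,21].
Pigeonhole: treating each of those 10 groups as a pigeonhole, one can pick one integer per group — 10 integers — with no two summing to 29.
The 11th integer lands in an occupied pair, forcing a sum of 29.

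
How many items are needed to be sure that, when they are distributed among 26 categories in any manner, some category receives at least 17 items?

With 416 items one could put exactly 16 in each of the 26 categories, and no category would reach 17.
One more item must land in a category that already has 16, giving it 17.
So 26 × 16 + 1 = 417 items are required.

417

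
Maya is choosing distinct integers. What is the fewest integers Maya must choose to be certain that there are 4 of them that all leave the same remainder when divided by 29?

The 29 residue classes mod 29 are the pigeonholes.
With 87 integers one could put 3 in each residue class and have no class reach 4.
The 88th integer pushes some class to 4, so 29·3 + 1 = 88.

88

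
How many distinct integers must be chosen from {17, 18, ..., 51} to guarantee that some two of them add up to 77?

Two chosen integers sum to 77 exactly when both halves of some pair {x, 77−x} with 26 ≤ x ≤ 77−x ≤ 51 are chosen — 13 such pairs.
The remaining 9 elements (those with no distinct partner in range) can never complete a 77-sum, so the worst case takes all of them and one from each pair: 9 + 13 = 22.
The 23rd integer has to be the second member of some pair, so 22 + 1 = 23.

23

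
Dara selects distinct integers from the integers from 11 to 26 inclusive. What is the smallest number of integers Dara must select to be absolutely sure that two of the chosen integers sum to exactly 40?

11

Two chosen integers sum to 40 exactly when both halves of some pair {x, 40−x} with 14 ≤ x ≤ 40−x ≤ 26 are chosen — 6 such pairs.
The remaining 4 elements (those with no distinct partner in range) can never complete a 40-sum, so the worst case takes all of them and one from each pair: 4 + 6 = 10.
The 11th integer has to be the second member of some pair, so 10 + 1 = 11.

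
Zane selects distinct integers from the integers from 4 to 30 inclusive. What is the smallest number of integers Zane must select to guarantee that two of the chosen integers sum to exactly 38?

A set avoiding the sum 38 can contain at most one of each pair {x, 38−x}, plus the 5 elements whose complement lies outside the range or equal to its own complement.
The integers 4, …, 19 (16 of them) are such a set: any two sum to at least 4+5 = 9 and at most 18+19 = 37 < 38.
By pigeonhole, any 17th integer completes one of the 11 pairs, so 17 choices force a sum of 38.

17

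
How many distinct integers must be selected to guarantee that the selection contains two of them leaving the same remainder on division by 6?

The 6 residue classes mod 6 are the pigeonholes.
With 6 integers one could put 1 in each residue class and have no class reach 2.
The 7th integer pushes some class to 2, so 6·1 + 1 = 7.

7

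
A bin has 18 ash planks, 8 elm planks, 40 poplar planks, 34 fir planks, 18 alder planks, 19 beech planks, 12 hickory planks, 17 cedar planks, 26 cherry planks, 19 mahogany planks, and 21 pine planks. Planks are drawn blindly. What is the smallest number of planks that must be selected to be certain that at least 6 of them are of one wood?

56

By pigeonhole, put each drawn plank into a box by wood. The largest draw with every box below 6 takes min(count, 5) from each wood.
Σ min(cᵢ, 5) = 5 + 5 + 5 + 5 + 5 + 5 + 5 + 5 + 5 + 5 + 5 = 55.
Draw number 55 + 1 = 56 must push one box to 6.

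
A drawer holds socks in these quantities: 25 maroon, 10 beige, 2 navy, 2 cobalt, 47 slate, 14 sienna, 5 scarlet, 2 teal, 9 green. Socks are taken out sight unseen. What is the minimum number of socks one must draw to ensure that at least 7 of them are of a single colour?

42

An adversary could hand out at most 6 socks per colour (4 colours run out sooner): 6 + 6 + 2 + 2 + 6 + 6 + 5 + 2 + 6 = 41 socks and still no colour has 7.
By pigeonhole, one more sock lands in a colour already at 6, so 42 draws are enough and 41 are not.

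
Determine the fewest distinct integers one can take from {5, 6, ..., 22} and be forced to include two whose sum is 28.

Group the elements by complementary pair {x, 28−x}: {6,22}, {7,21}, {8,20}, …, giving 8 two-element pairs, the single value 14 (it cannot pair with itself since the integers are distinct), and 1 integer whose partner 28−x falls outside [5,22].
By the pigeonhole principle, treating each of those 10 groups as a pigeonhole, one can pick one integer per group — 10 integers — with no two summing to 28.
The 11th integer lands in an occupied pair, forcing a sum of 28.

11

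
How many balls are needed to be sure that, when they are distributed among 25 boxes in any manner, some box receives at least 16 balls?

376

With 375 balls one could put exactly 15 in each of the 25 boxes, and no box would reach 16.
By pigeonhole, one more ball must land in a box that already has 15, giving it 16.
So 25 × 15 + 1 = 376 balls are required.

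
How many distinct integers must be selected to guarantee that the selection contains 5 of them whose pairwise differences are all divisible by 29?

Integers whose pairwise differences are multiples of 29 are exactly those sharing a remainder mod 29. The 29 residue classes mod 29 are the pigeonholes.
With 116 integers one could put 4 in each residue class and have no class reach 5.
The 117th integer pushes some class to 5, so 29·4 + 1 = 117.

117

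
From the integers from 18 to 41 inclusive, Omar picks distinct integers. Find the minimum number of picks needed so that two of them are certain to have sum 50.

18

Two chosen integers sum to 50 exactly when both halves of some pair {x, 50−x} with 18 ≤ x ≤ 50−x ≤ 32 are chosen — 7 such pairs.
The remaining 10 elements (those with no distinct partner in range) can never complete a 50-sum, so the worst case takes all of them and one from each pair: 10 + 7 = 17.
By the pigeonhole principle, the 18th integer has to be the second member of some pair, so 17 + 1 = 18.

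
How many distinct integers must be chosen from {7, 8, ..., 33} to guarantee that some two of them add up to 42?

16

A set avoiding the sum 42 can contain at most one of each pair {x, 42−x}, plus the 3 elements whose complement lies outside the range or equal to its own complement.
The integers 7, …, 21 (15 of them) are such a set: any two sum to at least 7+8 = 15 and at most 20+21 = 41 < 42.
By the pigeonhole principle, any 16th integer completes one of the 12 pairs, so 16 choices force a sum of 42.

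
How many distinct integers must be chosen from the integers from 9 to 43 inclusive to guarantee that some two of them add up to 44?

23

Group the elements by complementary pair {x, 44−x}: {9,35}, {10,34}, {11,33}, …, giving 13 two-element pairs; the single value 22 (it cannot pair with itself since the integers are distinct); and 8 integers whose partner 44−x falls outside [9,43].
By the pigeonhole principle, treating each of those 22 groups as a pigeonhole, one can pick one integer per group — 22 integers — with no two summing to 44.
The 23rd integer lands in an occupied pair, forcing a sum of 44.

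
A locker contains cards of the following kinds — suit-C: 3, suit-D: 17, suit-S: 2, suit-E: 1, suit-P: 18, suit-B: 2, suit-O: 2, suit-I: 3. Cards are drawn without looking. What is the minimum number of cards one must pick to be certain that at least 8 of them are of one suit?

28

An adversary could hand out at most 7 cards per suit (6 suits run out sooner): 3 + 7 + 2 + 1 + 7 + 2 + 2 + 3 = 27 cards and still no suit has 8.
By the pigeonhole principle, one more card lands in a suit already at 7, so 28 draws are enough and 27 are not.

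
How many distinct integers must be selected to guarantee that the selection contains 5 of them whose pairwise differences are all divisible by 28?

113

Integers whose pairwise differences are multiples of 28 are exactly those sharing a remainder mod 28. The 28 residue classes mod 28 are the pigeonholes.
With 112 integers one could put 4 in each residue class and have no class reach 5.
The 113th integer pushes some class to 5, so 28·4 + 1 = 113.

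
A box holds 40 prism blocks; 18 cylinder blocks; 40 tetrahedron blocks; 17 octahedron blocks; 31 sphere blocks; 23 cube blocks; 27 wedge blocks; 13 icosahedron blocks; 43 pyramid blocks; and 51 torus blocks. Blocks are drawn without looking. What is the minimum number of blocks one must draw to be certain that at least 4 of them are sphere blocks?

In the worst case for collecting sphere blocks, every non-sphere block comes out first.
There are 40 + 18 + 40 + 17 + 23 + 27 + 13 + 43 + 51 = 272 non-sphere blocks altogether.
After those, each further block must be sphere, so 272 + 4 = 276 draws guarantee 4 sphere blocks.

276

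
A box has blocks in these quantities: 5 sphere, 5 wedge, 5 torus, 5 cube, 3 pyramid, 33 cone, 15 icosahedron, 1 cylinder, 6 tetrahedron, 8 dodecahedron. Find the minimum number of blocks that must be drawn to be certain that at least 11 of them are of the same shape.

59

An adversary could hand out at most 10 blocks per shape (8 shapes run out sooner): 5 + 5 + 5 + 5 + 3 + 10 + 10 + 1 + 6 + 8 = 58 blocks and still no shape has 11.
Pigeonhole: one more block lands in a shape already at 10, so 59 draws are enough and 58 are not.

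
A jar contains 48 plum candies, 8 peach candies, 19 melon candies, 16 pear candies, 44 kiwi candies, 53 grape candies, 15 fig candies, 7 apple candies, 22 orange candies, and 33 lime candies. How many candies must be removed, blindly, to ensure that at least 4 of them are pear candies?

In the worst case for collecting pear candies, every non-pear candy comes out first.
There are 48 + 8 + 19 + 44 + 53 + 15 + 7 + 22 + 33 = 249 non-pear candies altogether.
After those, each further candy must be pear, so 249 + 4 = 253 draws guarantee 4 pear candies.

253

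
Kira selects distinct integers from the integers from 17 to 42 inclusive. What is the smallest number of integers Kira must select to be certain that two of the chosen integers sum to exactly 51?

Two chosen integers sum to 51 exactly when both halves of some pair {x, 51−x} with 17 ≤ x ≤ 51−x ≤ 34 are chosen — 9 such pairs.
The remaining 8 elements (those with no distinct partner in range) can never complete a 51-sum, so the worst case takes all of them and one from each pair: 8 + 9 = 17.
Pigeonhole: the 18th integer has to be the second member of some pair, so 17 + 1 = 18.

18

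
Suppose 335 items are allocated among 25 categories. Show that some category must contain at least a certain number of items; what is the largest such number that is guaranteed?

The 25 categories are the holes and the 335 items are the pigeons.
If every category held at most 13 items, the total would be at most 25 × 13 = 325, which is less than 335.
So some category holds at least ⌈335/25⌉ = 14 items.

14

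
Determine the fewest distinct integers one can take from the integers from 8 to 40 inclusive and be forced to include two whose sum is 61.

24

Group the elements by complementary pair {x, 61−x}: {21,40}, {22,39}, {23,38}, …, giving 10 two-element pairs and 13 integers whose partner 61−x falls outside [8,40].
Treating each of those 23 groups as a pigeonhole, one can pick one integer per group — 23 integers — with no two summing to 61.
The 24th integer lands in an occupied pair, forcing a sum of 61.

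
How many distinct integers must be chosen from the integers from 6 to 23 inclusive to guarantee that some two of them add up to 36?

Two chosen integers sum to 36 exactly when both halves of some pair {x, 36−x} with 13 ≤ x ≤ 36−x ≤ 23 are chosen — 5 such pairs.
The remaining 8 elements (those with no distinct partner in range) can never complete a 36-sum, so the worst case takes all of them and one from each pair: 8 + 5 = 13.
The 14th integer has to be the second member of some pair, so 13 + 1 = 14.

14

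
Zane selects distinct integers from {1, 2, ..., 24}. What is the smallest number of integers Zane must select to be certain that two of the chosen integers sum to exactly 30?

16

Group the elements by complementary pair {x, 30−x}: {6,24}, {7,23}, {8,22}, …, giving 9 two-element pairs, the single value 15 (it cannot pair with itself since the integers are distinct), and 5 integers whose partner 30−x falls outside [1,24].
Treating each of those 15 groups as a pigeonhole, one can pick one integer per group — 15 integers — with no two summing to 30.
The 16th integer lands in an occupied pair, forcing a sum of 30.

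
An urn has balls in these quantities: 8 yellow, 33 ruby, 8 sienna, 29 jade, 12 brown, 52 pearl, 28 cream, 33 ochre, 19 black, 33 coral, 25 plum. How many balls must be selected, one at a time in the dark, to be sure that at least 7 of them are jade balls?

In the worst case for collecting jade balls, every non-jade ball comes out first.
There are 8 + 33 + 8 + 12 + 52 + 28 + 33 + 19 + 33 + 25 = 251 non-jade balls altogether.
After those, each further ball must be jade, so 251 + 7 = 258 draws guarantee 7 jade balls.

258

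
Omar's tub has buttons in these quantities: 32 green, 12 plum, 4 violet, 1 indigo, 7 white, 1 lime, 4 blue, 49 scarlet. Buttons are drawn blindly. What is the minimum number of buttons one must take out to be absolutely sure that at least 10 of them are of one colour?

An adversary could hand out at most 9 buttons per colour (5 colours run out sooner): 9 + 9 + 4 + 1 + 7 + 1 + 4 + 9 = 44 buttons and still no colour has 10.
One more button lands in a colour already at 9, so 45 draws are enough and 44 are not.

45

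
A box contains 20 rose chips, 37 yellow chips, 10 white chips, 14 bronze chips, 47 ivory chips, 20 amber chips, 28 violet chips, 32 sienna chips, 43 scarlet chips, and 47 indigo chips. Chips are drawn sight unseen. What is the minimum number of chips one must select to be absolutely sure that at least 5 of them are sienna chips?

In the worst case for collecting sienna chips, every non-sienna chip comes out first.
There are 20 + 37 + 10 + 14 + 47 + 20 + 28 + 43 + 47 = 266 non-sienna chips altogether.
After those, each further chip must be sienna, so 266 + 5 = 271 draws guarantee 5 sienna chips.

271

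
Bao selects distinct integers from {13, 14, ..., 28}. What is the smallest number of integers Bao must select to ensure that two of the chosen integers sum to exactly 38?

Two chosen integers sum to 38 exactly when both halves of some pair {x, 38−x} with 13 ≤ x ≤ 38−x ≤ 25 are chosen — 6 such pairs.
The remaining 4 elements (those with no distinct partner in range) can never complete a 38-sum, so the worst case takes all of them and one from each pair: 4 + 6 = 10.
By the pigeonhole principle, the 11th integer has to be the second member of some pair, so 10 + 1 = 11.

11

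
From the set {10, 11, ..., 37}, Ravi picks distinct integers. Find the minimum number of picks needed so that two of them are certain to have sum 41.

Two chosen integers sum to 41 exactly when both halves of some pair {x, 41−x} with 10 ≤ x ≤ 41−x ≤ 31 are chosen — 11 such pairs.
The remaining 6 elements (those with no distinct partner in range) can never complete a 41-sum, so the worst case takes all of them and one from each pair: 6 + 11 = 17.
The 18th integer has to be the second member of some pair, so 17 + 1 = 18.

18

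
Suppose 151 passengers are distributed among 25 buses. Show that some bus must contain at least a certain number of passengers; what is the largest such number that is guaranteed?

7

By pigeonhole, the 25 buses are the holes and the 151 passengers are the pigeons.
If every bus held at most 6 passengers, the total would be at most 25 × 6 = 150, which is less than 151.
So some bus holds at least ⌈151/25⌉ = 7 passengers.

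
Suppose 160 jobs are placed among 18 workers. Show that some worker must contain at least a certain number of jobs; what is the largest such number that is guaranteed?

9

The 18 workers are the holes and the 160 jobs are the pigeons.
If every worker held at most 8 jobs, the total would be at most 18 × 8 = 144, which is less than 160.
So some worker holds at least ⌈160/18⌉ = 9 jobs.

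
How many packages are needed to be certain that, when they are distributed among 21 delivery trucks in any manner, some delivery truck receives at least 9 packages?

With 168 packages one could put exactly 8 in each of the 21 delivery trucks, and no delivery truck would reach 9.
By the pigeonhole principle, one more package must land in a delivery truck that already has 8, giving it 9.
So 21 × 8 + 1 = 169 packages are required.

169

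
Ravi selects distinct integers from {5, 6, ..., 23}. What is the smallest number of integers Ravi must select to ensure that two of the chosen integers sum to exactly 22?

Two chosen integers sum to 22 exactly when both halves of some pair {x, 22−x} with 5 ≤ x ≤ 22−x ≤ 17 are chosen — 6 such pairs.
The remaining 7 elements (those with no distinct partner in range) can never complete a 22-sum, so the worst case takes all of them and one from each pair: 7 + 6 = 13.
By the pigeonhole principle, the 14th integer has to be the second member of some pair, so 13 + 1 = 14.

14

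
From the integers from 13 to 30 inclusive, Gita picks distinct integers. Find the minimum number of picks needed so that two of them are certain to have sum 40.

12

A set avoiding the sum 40 can contain at most one of each pair {x, 40−x}, plus the 4 elements whose complement lies outside the range or equal to its own complement.
The integers 20, …, 30 (11 of them) are such a set: any two sum to at least 20+21 = 41 > 40.
Pigeonhole: any 12th integer completes one of the 7 pairs, so 12 choices force a sum of 40.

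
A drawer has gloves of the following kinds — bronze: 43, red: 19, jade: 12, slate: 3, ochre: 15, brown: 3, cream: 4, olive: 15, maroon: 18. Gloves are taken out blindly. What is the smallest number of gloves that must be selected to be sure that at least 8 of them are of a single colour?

53

An adversary could hand out at most 7 gloves per colour (slate, brown, cream run out sooner): 7 + 7 + 7 + 3 + 7 + 3 + 4 + 7 + 7 = 52 gloves and still no colour has 8.
Pigeonhole: one more glove lands in a colour already at 7, so 53 draws are enough and 52 are not.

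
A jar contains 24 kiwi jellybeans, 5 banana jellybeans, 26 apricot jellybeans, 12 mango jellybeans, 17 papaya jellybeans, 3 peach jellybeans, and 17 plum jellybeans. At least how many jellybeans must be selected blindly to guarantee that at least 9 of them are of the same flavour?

Pigeonhole: put each drawn jellybean into a box by flavour. The largest draw with every box below 9 takes min(count, 8) from each flavour; flavours with fewer than 8 contribute all they have.
Σ min(cᵢ, 8) = 8 + 5 + 8 + 8 + 8 + 3 + 8 = 48.
Draw number 48 + 1 = 49 must push one box to 9.

49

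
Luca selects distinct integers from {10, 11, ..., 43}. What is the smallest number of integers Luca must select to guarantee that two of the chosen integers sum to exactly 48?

Two chosen integers sum to 48 exactly when both halves of some pair {x, 48−x} with 10 ≤ x ≤ 48−x ≤ 38 are chosen — 14 such pairs.
The remaining 6 elements (those with no distinct partner in range) can never complete a 48-sum, so the worst case takes all of them and one from each pair: 6 + 14 = 20.
The 21st integer has to be the second member of some pair, so 20 + 1 = 21.

21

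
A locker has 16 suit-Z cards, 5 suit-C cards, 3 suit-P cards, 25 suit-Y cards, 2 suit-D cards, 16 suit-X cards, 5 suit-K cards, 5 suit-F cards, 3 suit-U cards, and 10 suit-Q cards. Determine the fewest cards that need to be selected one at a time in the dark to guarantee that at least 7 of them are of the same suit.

An adversary could hand out at most 6 cards per suit (6 suits run out sooner): 6 + 5 + 3 + 6 + 2 + 6 + 5 + 5 + 3 + 6 = 47 cards and still no suit has 7.
One more card lands in a suit already at 6, so 48 draws are enough and 47 are not.

48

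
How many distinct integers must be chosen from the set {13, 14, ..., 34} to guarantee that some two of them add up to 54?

16

Two chosen integers sum to 54 exactly when both halves of some pair {x, 54−x} with 20 ≤ x ≤ 54−x ≤ 34 are chosen — 7 such pairs.
The remaining 8 elements (those with no distinct partner in range) can never complete a 54-sum, so the worst case takes all of them and one from each pair: 8 + 7 = 15.
The 16th integer has to be the second member of some pair, so 15 + 1 = 16.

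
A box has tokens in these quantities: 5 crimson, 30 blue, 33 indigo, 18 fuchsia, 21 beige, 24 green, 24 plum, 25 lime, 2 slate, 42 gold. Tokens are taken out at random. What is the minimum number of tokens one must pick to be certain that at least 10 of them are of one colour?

The 10 colours are the holes; the tokens drawn are the pigeons.
To avoid 10 of any one colour, the worst case takes at most 9 of each colour, or every token of a colour that has fewer than 9.
That gives 5 + 9 + 9 + 9 + 9 + 9 + 9 + 9 + 2 + 9 = 79 tokens with no colour reaching 10.
The next token forces some colour to 10, so 79 + 1 = 80.

80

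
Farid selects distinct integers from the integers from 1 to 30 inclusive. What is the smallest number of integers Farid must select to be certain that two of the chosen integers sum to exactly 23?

20

Group the elements by complementary pair {x, 23−x}: {1,22}, {2,21}, {3,20}, …, giving 11 two-element pairs and 8 integers whose partner 23−x falls outside [1,30].
By the pigeonhole principle, treating each of those 19 groups as a pigeonhole, one can pick one integer per group — 19 integers — with no two summing to 23.
The 20th integer lands in an occupied pair, forcing a sum of 23.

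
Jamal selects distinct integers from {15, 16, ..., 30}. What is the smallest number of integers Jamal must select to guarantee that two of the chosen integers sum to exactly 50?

Group the elements by complementary pair {x, 50−x}: {20,30}, {21,29}, {22,28}, …, giving 5 two-element pairs, the single value 25 (it cannot pair with itself since the integers are distinct), and 5 integers whose partner 50−x falls outside [15,30].
Treating each of those 11 groups as a pigeonhole, one can pick one integer per group — 11 integers — with no two summing to 50.
The 12th integer lands in an occupied pair, forcing a sum of 50.

12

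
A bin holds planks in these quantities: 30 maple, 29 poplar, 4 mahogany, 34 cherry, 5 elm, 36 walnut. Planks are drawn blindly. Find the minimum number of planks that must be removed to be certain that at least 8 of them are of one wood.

38

The 6 woods are the holes; the planks drawn are the pigeons.
To avoid 8 of any one wood, the worst case takes at most 7 of each wood, or every plank of a wood that has fewer than 7.
That gives 7 + 7 + 4 + 7 + 5 + 7 = 37 planks with no wood reaching 8.
The next plank forces some wood to 8, so 37 + 1 = 38.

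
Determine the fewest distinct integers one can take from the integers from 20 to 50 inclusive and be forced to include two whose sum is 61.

21

Group the elements by complementary pair {x, 61−x}: {20,41}, {21,40}, {22,39}, …, giving 11 two-element pairs and 9 integers whose partner 61−x falls outside [20,50].
Pigeonhole: treating each of those 20 groups as a pigeonhole, one can pick one integer per group — 20 integers — with no two summing to 61.
The 21st integer lands in an occupied pair, forcing a sum of 61.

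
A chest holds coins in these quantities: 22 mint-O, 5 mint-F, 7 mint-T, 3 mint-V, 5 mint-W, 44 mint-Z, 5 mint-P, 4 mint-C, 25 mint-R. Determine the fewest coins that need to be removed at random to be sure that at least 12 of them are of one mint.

An adversary could hand out at most 11 coins per mint (6 mints run out sooner): 11 + 5 + 7 + 3 + 5 + 11 + 5 + 4 + 11 = 62 coins and still no mint has 12.
One more coin lands in a mint already at 11, so 63 draws are enough and 62 are not.

63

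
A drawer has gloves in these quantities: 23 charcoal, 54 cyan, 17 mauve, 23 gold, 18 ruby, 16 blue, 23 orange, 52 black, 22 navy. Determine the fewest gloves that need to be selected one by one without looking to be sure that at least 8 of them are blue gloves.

In the worst case for collecting blue gloves, every non-blue glove comes out first.
There are 23 + 54 + 17 + 23 + 18 + 23 + 52 + 22 = 232 non-blue gloves altogether.
After those, each further glove must be blue, so 232 + 8 = 240 draws guarantee 8 blue gloves.

240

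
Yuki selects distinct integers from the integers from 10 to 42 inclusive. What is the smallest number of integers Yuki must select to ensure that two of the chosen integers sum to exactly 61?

Group the elements by complementary pair {x, 61−x}: {19,42}, {20,41}, {21,40}, …, giving 12 two-element pairs and 9 integers whose partner 61−x falls outside [10,42].
Pigeonhole: treating each of those 21 groups as a pigeonhole, one can pick one integer per group — 21 integers — with no two summing to 61.
The 22nd integer lands in an occupied pair, forcing a sum of 61.

22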